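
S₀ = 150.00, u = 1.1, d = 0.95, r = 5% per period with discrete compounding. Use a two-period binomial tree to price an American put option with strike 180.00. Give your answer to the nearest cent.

Risk-neutral probability p = (1 + 0.05 − 0.95)/(1.1 − 0.95) = 0.1000/0.1500 = 0.6667
Terminal stock prices: S_uu = 181.5, S_ud = 156.8, S_dd = 135.4
Terminal payoffs (K − S): max(-1.5, 0) = 0, max(23.25, 0) = 23.25, max(44.62, 0) = 44.62
Node u (S = 165): continuation = 1/1.05·[0.6667·0.0000 + 0.3333·23.2500] = 7.3810; exercise value = 15.0000 > continuation, so V_u = 15.0000 (exercise)
Node d (S = 142.5): continuation = 1/1.05·[0.6667·23.2500 + 0.3333·44.6250] = 28.9286; exercise value = 37.5000 > continuation, so V_d = 37.5000 (exercise)
Node 0 (S = 150): continuation = 1/1.05·[0.6667·15.0000 + 0.3333·37.5000] = 21.4286; exercise value = 30.0000 > continuation, so V_0 = 30.0000 (exercise)

30.00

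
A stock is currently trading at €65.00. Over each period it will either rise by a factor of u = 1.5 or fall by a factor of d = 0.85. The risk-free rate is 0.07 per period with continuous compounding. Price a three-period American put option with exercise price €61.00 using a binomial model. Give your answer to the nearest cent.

Risk-neutral probability p = (e^0.07 − 0.85)/(1.5 − 0.85) = 0.2225/0.6500 = 0.3423
Terminal stock prices: S_uuu = 219.4, S_uud = 124.3, S_udd = 70.44, S_ddd = 39.92
Terminal payoffs (K − S): max(-158.4, 0) = 0, max(-63.31, 0) = 0, max(-9.444, 0) = 0, max(21.08, 0) = 21.08
Node uu (S = 146.2): continuation = e^(−0.07)·[0.3423·0.0000 + 0.6577·0.0000] = 0.0000; exercise value = 0.0000 ≤ continuation, so V_uu = 0.0000
Node ud (S = 82.88): continuation = e^(−0.07)·[0.3423·0.0000 + 0.6577·0.0000] = 0.0000; exercise value = 0.0000 ≤ continuation, so V_ud = 0.0000
Node dd (S = 46.96): continuation = e^(−0.07)·[0.3423·0.0000 + 0.6577·21.0819] = 12.9278; exercise value = 14.0375 > continuation, so V_dd = 14.0375 (exercise)
Node u (S = 97.5): continuation = e^(−0.07)·[0.3423·0.0000 + 0.6577·0.0000] = 0.0000; exercise value = 0.0000 ≤ continuation, so V_u = 0.0000
Node d (S = 55.25): continuation = e^(−0.07)·[0.3423·0.0000 + 0.6577·14.0375] = 8.6080; exercise value = 5.7500 ≤ continuation, so V_d = 8.6080
Node 0 (S = 65): continuation = e^(−0.07)·[0.3423·0.0000 + 0.6577·8.6080] = 5.2786; exercise value = 0.0000 ≤ continuation, so V_0 = 5.2786

€5.28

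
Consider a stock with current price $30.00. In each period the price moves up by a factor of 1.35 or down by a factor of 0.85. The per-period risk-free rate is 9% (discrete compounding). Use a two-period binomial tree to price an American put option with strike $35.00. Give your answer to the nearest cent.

$5.00

Risk-neutral probability p = (1 + 0.09 − 0.85)/(1.35 − 0.85) = 0.2400/0.5000 = 0.4800
Terminal stock prices: S_uu = 54.68, S_ud = 34.42, S_dd = 21.67
Terminal payoffs (K − S): max(-19.68, 0) = 0, max(0.575, 0) = 0.575, max(13.33, 0) = 13.33
Node u (S = 40.5): continuation = 1/1.09·[0.4800·0.0000 + 0.5200·0.5750] = 0.2743; exercise value = 0.0000 ≤ continuation, so V_u = 0.2743
Node d (S = 25.5): continuation = 1/1.09·[0.4800·0.5750 + 0.5200·13.3250] = 6.6101; exercise value = 9.5000 > continuation, so V_d = 9.5000 (exercise)
Node 0 (S = 30): continuation = 1/1.09·[0.4800·0.2743 + 0.5200·9.5000] = 4.6529; exercise value = 5.0000 > continuation, so V_0 = 5.0000 (exercise)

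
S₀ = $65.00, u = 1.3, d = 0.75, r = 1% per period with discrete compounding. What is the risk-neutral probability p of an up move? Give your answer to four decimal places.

Risk-neutral probability p = (1 + 0.01 − 0.75)/(1.3 − 0.75) = 0.2600/0.5500 = 0.4727

p = 0.4727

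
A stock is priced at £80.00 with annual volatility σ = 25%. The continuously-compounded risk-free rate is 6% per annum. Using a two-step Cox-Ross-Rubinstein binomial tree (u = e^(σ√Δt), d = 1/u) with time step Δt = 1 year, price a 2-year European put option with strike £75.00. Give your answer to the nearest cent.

£4.54

CRR parameters: u = e^(σ√Δt) = e^(0.25·√1) = 1.2840, d = 1/u = 0.7788
Per-period rate: rΔt = 0.06·1 = 0.06, so R = e^0.06 = 1.0618
Risk-neutral probability p = (e^0.06 − 0.7788)/(1.2840 − 0.7788) = 0.2830/0.5052 = 0.5602
Terminal stock prices: S_uu = 131.9, S_ud = 80, S_dd = 48.52
Terminal payoffs (K − S): max(-56.9, 0) = 0, max(-5, 0) = 0, max(26.48, 0) = 26.48
Node u (S = 102.7): V_u = e^(−0.06)·[0.5602·0.0000 + 0.4398·0.0000] = 0.0000
Node d (S = 62.3): V_d = e^(−0.06)·[0.5602·0.0000 + 0.4398·26.4775] = 10.9662
Node 0 (S = 80): V_0 = e^(−0.06)·[0.5602·0.0000 + 0.4398·10.9662] = 4.5419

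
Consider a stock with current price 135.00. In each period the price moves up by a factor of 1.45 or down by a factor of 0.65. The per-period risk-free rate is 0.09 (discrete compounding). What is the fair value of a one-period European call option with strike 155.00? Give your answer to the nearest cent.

Risk-neutral probability p = (1 + 0.09 − 0.65)/(1.45 − 0.65) = 0.4400/0.8000 = 0.5500
Terminal stock prices: S_u = 195.8, S_d = 87.75
Terminal payoffs (S − K): max(40.75, 0) = 40.75, max(-67.25, 0) = 0
Node 0 (S = 135): V_0 = 1/1.09·[0.5500·40.7500 + 0.4500·0.0000] = 20.5619

20.56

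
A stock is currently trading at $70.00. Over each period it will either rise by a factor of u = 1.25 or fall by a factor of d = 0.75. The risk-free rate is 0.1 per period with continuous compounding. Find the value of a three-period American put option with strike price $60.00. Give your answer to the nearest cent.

Risk-neutral probability p = (e^0.1 − 0.75)/(1.25 − 0.75) = 0.3552/0.5000 = 0.7103
Terminal stock prices: S_uuu = 136.7, S_uud = 82.03, S_udd = 49.22, S_ddd = 29.53
Terminal payoffs (K − S): max(-76.72, 0) = 0, max(-22.03, 0) = 0, max(10.78, 0) = 10.78, max(30.47, 0) = 30.47
Node uu (S = 109.4): continuation = e^(−0.1)·[0.7103·0.0000 + 0.2897·0.0000] = 0.0000; exercise value = 0.0000 ≤ continuation, so V_uu = 0.0000
Node ud (S = 65.62): continuation = e^(−0.1)·[0.7103·0.0000 + 0.2897·10.7812] = 2.8257; exercise value = 0.0000 ≤ continuation, so V_ud = 2.8257
Node dd (S = 39.38): continuation = e^(−0.1)·[0.7103·10.7812 + 0.2897·30.4688] = 14.9152; exercise value = 20.6250 > continuation, so V_dd = 20.6250 (exercise)
Node u (S = 87.5): continuation = e^(−0.1)·[0.7103·0.0000 + 0.2897·2.8257] = 0.7406; exercise value = 0.0000 ≤ continuation, so V_u = 0.7406
Node d (S = 52.5): continuation = e^(−0.1)·[0.7103·2.8257 + 0.2897·20.6250] = 7.2219; exercise value = 7.5000 > continuation, so V_d = 7.5000 (exercise)
Node 0 (S = 70): continuation = e^(−0.1)·[0.7103·0.7406 + 0.2897·7.5000] = 2.4417; exercise value = 0.0000 ≤ continuation, so V_0 = 2.4417

$2.44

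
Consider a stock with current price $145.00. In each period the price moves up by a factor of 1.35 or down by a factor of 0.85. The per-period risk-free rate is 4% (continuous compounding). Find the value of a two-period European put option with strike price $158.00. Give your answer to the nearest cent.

$18.79

Risk-neutral probability p = (e^0.04 − 0.85)/(1.35 − 0.85) = 0.1908/0.5000 = 0.3816
Terminal stock prices: S_uu = 264.3, S_ud = 166.4, S_dd = 104.8
Terminal payoffs (K − S): max(-106.3, 0) = 0, max(-8.387, 0) = 0, max(53.24, 0) = 53.24
Node u (S = 195.8): V_u = e^(−0.04)·[0.3816·0.0000 + 0.6184·0.0000] = 0.0000
Node d (S = 123.2): V_d = e^(−0.04)·[0.3816·0.0000 + 0.6184·53.2375] = 31.6301
Node 0 (S = 145): V_0 = e^(−0.04)·[0.3816·0.0000 + 0.6184·31.6301] = 18.7924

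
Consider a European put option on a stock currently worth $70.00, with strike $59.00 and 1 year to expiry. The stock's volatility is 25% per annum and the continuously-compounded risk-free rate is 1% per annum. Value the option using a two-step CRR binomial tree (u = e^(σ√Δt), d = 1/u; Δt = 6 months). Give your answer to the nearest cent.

$2.74

CRR parameters: u = e^(σ√Δt) = e^(0.25·√0.5) = 1.1934, d = 1/u = 0.8380
Per-period rate: rΔt = 0.01·0.5 = 0.005, so R = e^0.005 = 1.0050
Risk-neutral probability p = (e^0.005 − 0.8380)/(1.1934 − 0.8380) = 0.1670/0.3554 = 0.4700
Terminal stock prices: S_uu = 99.69, S_ud = 70, S_dd = 49.15
Terminal payoffs (K − S): max(-40.69, 0) = 0, max(-11, 0) = 0, max(9.847, 0) = 9.847
Node u (S = 83.54): V_u = e^(−0.005)·[0.4700·0.0000 + 0.5300·0.0000] = 0.0000
Node d (S = 58.66): V_d = e^(−0.005)·[0.4700·0.0000 + 0.5300·9.8468] = 5.1925
Node 0 (S = 70): V_0 = e^(−0.005)·[0.4700·0.0000 + 0.5300·5.1925] = 2.7382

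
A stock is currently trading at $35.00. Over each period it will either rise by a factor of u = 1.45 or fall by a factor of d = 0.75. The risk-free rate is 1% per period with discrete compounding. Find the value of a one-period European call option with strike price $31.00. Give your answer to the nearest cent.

Risk-neutral probability p = (1 + 0.01 − 0.75)/(1.45 − 0.75) = 0.2600/0.7000 = 0.3714
Terminal stock prices: S_u = 50.75, S_d = 26.25
Terminal payoffs (S − K): max(19.75, 0) = 19.75, max(-4.75, 0) = 0
Node 0 (S = 35): V_0 = 1/1.01·[0.3714·19.7500 + 0.6286·0.0000] = 7.2631

$7.26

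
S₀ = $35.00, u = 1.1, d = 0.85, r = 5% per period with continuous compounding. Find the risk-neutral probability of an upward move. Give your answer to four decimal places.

p = 0.8051

Risk-neutral probability p = (e^0.05 − 0.85)/(1.1 − 0.85) = 0.2013/0.2500 = 0.8051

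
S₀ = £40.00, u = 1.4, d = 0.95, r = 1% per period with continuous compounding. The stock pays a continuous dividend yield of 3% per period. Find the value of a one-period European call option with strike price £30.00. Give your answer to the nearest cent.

£9.12

Per-period risk-free factor R = e^0.01 = 1.0101; dividend-adjusted growth = e^(0.01−0.03) = 0.9802.
Risk-neutral probability p = (0.9802 − 0.95)/(1.4 − 0.95) = 0.0302/0.4500 = 0.0671
Terminal stock prices: S_u = 56, S_d = 38
Terminal payoffs (S − K): max(26, 0) = 26, max(8, 0) = 8
Node 0 (S = 40): V_0 = e^(−0.01)·[0.0671·26.0000 + 0.9329·8.0000] = 9.1163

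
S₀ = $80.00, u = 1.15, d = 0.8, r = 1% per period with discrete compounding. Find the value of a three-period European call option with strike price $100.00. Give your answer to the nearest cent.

Risk-neutral probability p = (1 + 0.01 − 0.8)/(1.15 − 0.8) = 0.2100/0.3500 = 0.6000
Terminal stock prices: S_uuu = 121.7, S_uud = 84.64, S_udd = 58.88, S_ddd = 40.96
Terminal payoffs (S − K): max(21.67, 0) = 21.67, max(-15.36, 0) = 0, max(-41.12, 0) = 0, max(-59.04, 0) = 0
Node uu (S = 105.8): V_uu = 1/1.01·[0.6000·21.6700 + 0.4000·0.0000] = 12.8733
Node ud (S = 73.6): V_ud = 1/1.01·[0.6000·0.0000 + 0.4000·0.0000] = 0.0000
Node dd (S = 51.2): V_dd = 1/1.01·[0.6000·0.0000 + 0.4000·0.0000] = 0.0000
Node u (S = 92): V_u = 1/1.01·[0.6000·12.8733 + 0.4000·0.0000] = 7.6475
Node d (S = 64): V_d = 1/1.01·[0.6000·0.0000 + 0.4000·0.0000] = 0.0000
Node 0 (S = 80): V_0 = 1/1.01·[0.6000·7.6475 + 0.4000·0.0000] = 4.5431

$4.54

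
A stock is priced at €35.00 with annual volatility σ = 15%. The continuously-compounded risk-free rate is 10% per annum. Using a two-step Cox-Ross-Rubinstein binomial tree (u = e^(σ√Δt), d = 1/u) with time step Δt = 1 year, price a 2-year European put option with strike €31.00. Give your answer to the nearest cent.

€0.15

CRR parameters: u = e^(σ√Δt) = e^(0.15·√1) = 1.1618, d = 1/u = 0.8607
Per-period rate: rΔt = 0.1·1 = 0.1, so R = e^0.1 = 1.1052
Risk-neutral probability p = (e^0.1 − 0.8607)/(1.1618 − 0.8607) = 0.2445/0.3011 = 0.8118
Terminal stock prices: S_uu = 47.25, S_ud = 35, S_dd = 25.93
Terminal payoffs (K − S): max(-16.25, 0) = 0, max(-4, 0) = 0, max(5.071, 0) = 5.071
Node u (S = 40.66): V_u = e^(−0.1)·[0.8118·0.0000 + 0.1882·0.0000] = 0.0000
Node d (S = 30.12): V_d = e^(−0.1)·[0.8118·0.0000 + 0.1882·5.0714] = 0.8635
Node 0 (S = 35): V_0 = e^(−0.1)·[0.8118·0.0000 + 0.1882·0.8635] = 0.1470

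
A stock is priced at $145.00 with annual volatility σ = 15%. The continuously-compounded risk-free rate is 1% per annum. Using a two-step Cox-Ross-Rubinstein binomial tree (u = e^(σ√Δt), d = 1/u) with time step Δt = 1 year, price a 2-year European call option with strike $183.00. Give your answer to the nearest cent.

$3.07

CRR parameters: u = e^(σ√Δt) = e^(0.15·√1) = 1.1618, d = 1/u = 0.8607
Per-period rate: rΔt = 0.01·1 = 0.01, so R = e^0.01 = 1.0101
Risk-neutral probability p = (e^0.01 − 0.8607)/(1.1618 − 0.8607) = 0.1493/0.3011 = 0.4959
Terminal stock prices: S_uu = 195.7, S_ud = 145, S_dd = 107.4
Terminal payoffs (S − K): max(12.73, 0) = 12.73, max(-38, 0) = 0, max(-75.58, 0) = 0
Node u (S = 168.5): V_u = e^(−0.01)·[0.4959·12.7295 + 0.5041·0.0000] = 6.2503
Node d (S = 124.8): V_d = e^(−0.01)·[0.4959·0.0000 + 0.5041·0.0000] = 0.0000
Node 0 (S = 145): V_0 = e^(−0.01)·[0.4959·6.2503 + 0.5041·0.0000] = 3.0690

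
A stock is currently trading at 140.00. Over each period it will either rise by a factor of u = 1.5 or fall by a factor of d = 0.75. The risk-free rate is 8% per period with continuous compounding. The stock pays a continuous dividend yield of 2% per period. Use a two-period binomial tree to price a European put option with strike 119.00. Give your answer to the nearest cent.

Per-period risk-free factor R = e^0.08 = 1.0833; dividend-adjusted growth = e^(0.08−0.02) = 1.0618.
Risk-neutral probability p = (1.0618 − 0.75)/(1.5 − 0.75) = 0.3118/0.7500 = 0.4158
Terminal stock prices: S_uu = 315, S_ud = 157.5, S_dd = 78.75
Terminal payoffs (K − S): max(-196, 0) = 0, max(-38.5, 0) = 0, max(40.25, 0) = 40.25
Node u (S = 210): V_u = e^(−0.08)·[0.4158·0.0000 + 0.5842·0.0000] = 0.0000
Node d (S = 105): V_d = e^(−0.08)·[0.4158·0.0000 + 0.5842·40.2500] = 21.7069
Node 0 (S = 140): V_0 = e^(−0.08)·[0.4158·0.0000 + 0.5842·21.7069] = 11.7065

11.71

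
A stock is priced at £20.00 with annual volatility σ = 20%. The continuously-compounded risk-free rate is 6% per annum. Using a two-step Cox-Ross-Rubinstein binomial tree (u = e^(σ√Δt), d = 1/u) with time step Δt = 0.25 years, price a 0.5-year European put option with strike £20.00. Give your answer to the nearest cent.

CRR parameters: u = e^(σ√Δt) = e^(0.2·√0.25) = 1.1052, d = 1/u = 0.9048
Per-period rate: rΔt = 0.06·0.25 = 0.015, so R = e^0.015 = 1.0151
Risk-neutral probability p = (e^0.015 − 0.9048)/(1.1052 − 0.9048) = 0.1103/0.2003 = 0.5505
Terminal stock prices: S_uu = 24.43, S_ud = 20, S_dd = 16.37
Terminal payoffs (K − S): max(-4.428, 0) = 0, max(0, 0) = 0, max(3.625, 0) = 3.625
Node u (S = 22.1): V_u = e^(−0.015)·[0.5505·0.0000 + 0.4495·0.0000] = 0.0000
Node d (S = 18.1): V_d = e^(−0.015)·[0.5505·0.0000 + 0.4495·3.6254] = 1.6055
Node 0 (S = 20): V_0 = e^(−0.015)·[0.5505·0.0000 + 0.4495·1.6055] = 0.7110

£0.71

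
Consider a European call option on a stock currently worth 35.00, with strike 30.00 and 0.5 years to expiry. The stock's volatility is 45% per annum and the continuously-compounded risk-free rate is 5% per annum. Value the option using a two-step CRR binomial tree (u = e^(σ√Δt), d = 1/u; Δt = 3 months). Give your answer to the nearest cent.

7.83

CRR parameters: u = e^(σ√Δt) = e^(0.45·√0.25) = 1.2523, d = 1/u = 0.7985
Per-period rate: rΔt = 0.05·0.25 = 0.0125, so R = e^0.0125 = 1.0126
Risk-neutral probability p = (e^0.0125 − 0.7985)/(1.2523 − 0.7985) = 0.2141/0.4538 = 0.4717
Terminal stock prices: S_uu = 54.89, S_ud = 35, S_dd = 22.32
Terminal payoffs (S − K): max(24.89, 0) = 24.89, max(5, 0) = 5, max(-7.683, 0) = 0
Node u (S = 43.83): V_u = e^(−0.0125)·[0.4717·24.8909 + 0.5283·5.0000] = 14.2040
Node d (S = 27.95): V_d = e^(−0.0125)·[0.4717·5.0000 + 0.5283·0.0000] = 2.3292
Node 0 (S = 35): V_0 = e^(−0.0125)·[0.4717·14.2040 + 0.5283·2.3292] = 7.8321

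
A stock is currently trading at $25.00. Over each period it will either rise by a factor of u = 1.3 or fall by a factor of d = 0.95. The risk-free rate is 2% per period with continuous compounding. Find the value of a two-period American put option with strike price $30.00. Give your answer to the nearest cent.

$5.00

Risk-neutral probability p = (e^0.02 − 0.95)/(1.3 − 0.95) = 0.0702/0.3500 = 0.2006
Terminal stock prices: S_uu = 42.25, S_ud = 30.88, S_dd = 22.56
Terminal payoffs (K − S): max(-12.25, 0) = 0, max(-0.875, 0) = 0, max(7.438, 0) = 7.438
Node u (S = 32.5): continuation = e^(−0.02)·[0.2006·0.0000 + 0.7994·0.0000] = 0.0000; exercise value = 0.0000 ≤ continuation, so V_u = 0.0000
Node d (S = 23.75): continuation = e^(−0.02)·[0.2006·0.0000 + 0.7994·7.4375] = 5.8280; exercise value = 6.2500 > continuation, so V_d = 6.2500 (exercise)
Node 0 (S = 25): continuation = e^(−0.02)·[0.2006·0.0000 + 0.7994·6.2500] = 4.8975; exercise value = 5.0000 > continuation, so V_0 = 5.0000 (exercise)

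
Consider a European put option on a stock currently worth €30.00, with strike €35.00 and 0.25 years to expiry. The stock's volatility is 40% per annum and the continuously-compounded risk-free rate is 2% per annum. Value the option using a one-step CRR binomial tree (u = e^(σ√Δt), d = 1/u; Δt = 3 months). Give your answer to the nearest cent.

€5.58

CRR parameters: u = e^(σ√Δt) = e^(0.4·√0.25) = 1.2214, d = 1/u = 0.8187
Per-period rate: rΔt = 0.02·0.25 = 0.005, so R = e^0.005 = 1.0050
Risk-neutral probability p = (e^0.005 − 0.8187)/(1.2214 − 0.8187) = 0.1863/0.4027 = 0.4626
Terminal stock prices: S_u = 36.64, S_d = 24.56
Terminal payoffs (K − S): max(-1.642, 0) = 0, max(10.44, 0) = 10.44
Node 0 (S = 30): V_0 = e^(−0.005)·[0.4626·0.0000 + 0.5374·10.4381] = 5.5813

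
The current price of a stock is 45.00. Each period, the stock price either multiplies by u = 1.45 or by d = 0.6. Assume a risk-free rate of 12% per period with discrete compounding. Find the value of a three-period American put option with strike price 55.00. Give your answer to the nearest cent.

12.71

Risk-neutral probability p = (1 + 0.12 − 0.6)/(1.45 − 0.6) = 0.5200/0.8500 = 0.6118
Terminal stock prices: S_uuu = 137.2, S_uud = 56.77, S_udd = 23.49, S_ddd = 9.72
Terminal payoffs (K − S): max(-82.19, 0) = 0, max(-1.767, 0) = 0, max(31.51, 0) = 31.51, max(45.28, 0) = 45.28
Node uu (S = 94.61): continuation = 1/1.12·[0.6118·0.0000 + 0.3882·0.0000] = 0.0000; exercise value = 0.0000 ≤ continuation, so V_uu = 0.0000
Node ud (S = 39.15): continuation = 1/1.12·[0.6118·0.0000 + 0.3882·31.5100] = 10.9226; exercise value = 15.8500 > continuation, so V_ud = 15.8500 (exercise)
Node dd (S = 16.2): continuation = 1/1.12·[0.6118·31.5100 + 0.3882·45.2800] = 32.9071; exercise value = 38.8000 > continuation, so V_dd = 38.8000 (exercise)
Node u (S = 65.25): continuation = 1/1.12·[0.6118·0.0000 + 0.3882·15.8500] = 5.4942; exercise value = 0.0000 ≤ continuation, so V_u = 5.4942
Node d (S = 27): continuation = 1/1.12·[0.6118·15.8500 + 0.3882·38.8000] = 22.1071; exercise value = 28.0000 > continuation, so V_d = 28.0000 (exercise)
Node 0 (S = 45): continuation = 1/1.12·[0.6118·5.4942 + 0.3882·28.0000] = 12.7069; exercise value = 10.0000 ≤ continuation, so V_0 = 12.7069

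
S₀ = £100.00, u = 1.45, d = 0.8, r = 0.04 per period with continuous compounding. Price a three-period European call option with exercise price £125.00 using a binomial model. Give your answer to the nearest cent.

£18.04

Risk-neutral probability p = (e^0.04 − 0.8)/(1.45 − 0.8) = 0.2408/0.6500 = 0.3705
Terminal stock prices: S_uuu = 304.9, S_uud = 168.2, S_udd = 92.8, S_ddd = 51.2
Terminal payoffs (S − K): max(179.9, 0) = 179.9, max(43.2, 0) = 43.2, max(-32.2, 0) = 0, max(-73.8, 0) = 0
Node uu (S = 210.2): V_uu = e^(−0.04)·[0.3705·179.8625 + 0.6295·43.2000] = 90.1513
Node ud (S = 116): V_ud = e^(−0.04)·[0.3705·43.2000 + 0.6295·0.0000] = 15.3771
Node dd (S = 64): V_dd = e^(−0.04)·[0.3705·0.0000 + 0.6295·0.0000] = 0.0000
Node u (S = 145): V_u = e^(−0.04)·[0.3705·90.1513 + 0.6295·15.3771] = 41.3901
Node d (S = 80): V_d = e^(−0.04)·[0.3705·15.3771 + 0.6295·0.0000] = 5.4735
Node 0 (S = 100): V_0 = e^(−0.04)·[0.3705·41.3901 + 0.6295·5.4735] = 18.0435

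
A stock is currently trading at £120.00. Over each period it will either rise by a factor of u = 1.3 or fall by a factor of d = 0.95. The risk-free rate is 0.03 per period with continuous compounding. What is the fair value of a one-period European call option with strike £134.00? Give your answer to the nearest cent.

Risk-neutral probability p = (e^0.03 − 0.95)/(1.3 − 0.95) = 0.0805/0.3500 = 0.2299
Terminal stock prices: S_u = 156, S_d = 114
Terminal payoffs (S − K): max(22, 0) = 22, max(-20, 0) = 0
Node 0 (S = 120): V_0 = e^(−0.03)·[0.2299·22.0000 + 0.7701·0.0000] = 4.9077

£4.91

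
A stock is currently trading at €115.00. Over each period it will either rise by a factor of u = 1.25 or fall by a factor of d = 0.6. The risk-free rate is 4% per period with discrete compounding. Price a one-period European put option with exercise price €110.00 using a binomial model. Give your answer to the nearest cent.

Risk-neutral probability p = (1 + 0.04 − 0.6)/(1.25 − 0.6) = 0.4400/0.6500 = 0.6769
Terminal stock prices: S_u = 143.8, S_d = 69
Terminal payoffs (K − S): max(-33.75, 0) = 0, max(41, 0) = 41
Node 0 (S = 115): V_0 = 1/1.04·[0.6769·0.0000 + 0.3231·41.0000] = 12.7367

€12.74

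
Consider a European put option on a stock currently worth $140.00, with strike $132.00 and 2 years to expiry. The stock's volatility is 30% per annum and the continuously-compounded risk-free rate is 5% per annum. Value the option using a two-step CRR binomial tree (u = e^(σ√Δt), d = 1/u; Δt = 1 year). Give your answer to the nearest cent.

$12.00

CRR parameters: u = e^(σ√Δt) = e^(0.3·√1) = 1.3499, d = 1/u = 0.7408
Per-period rate: rΔt = 0.05·1 = 0.05, so R = e^0.05 = 1.0513
Risk-neutral probability p = (e^0.05 − 0.7408)/(1.3499 − 0.7408) = 0.3105/0.6090 = 0.5097
Terminal stock prices: S_uu = 255.1, S_ud = 140, S_dd = 76.83
Terminal payoffs (K − S): max(-123.1, 0) = 0, max(-8, 0) = 0, max(55.17, 0) = 55.17
Node u (S = 189): V_u = e^(−0.05)·[0.5097·0.0000 + 0.4903·0.0000] = 0.0000
Node d (S = 103.7): V_d = e^(−0.05)·[0.5097·0.0000 + 0.4903·55.1664] = 25.7268
Node 0 (S = 140): V_0 = e^(−0.05)·[0.5097·0.0000 + 0.4903·25.7268] = 11.9977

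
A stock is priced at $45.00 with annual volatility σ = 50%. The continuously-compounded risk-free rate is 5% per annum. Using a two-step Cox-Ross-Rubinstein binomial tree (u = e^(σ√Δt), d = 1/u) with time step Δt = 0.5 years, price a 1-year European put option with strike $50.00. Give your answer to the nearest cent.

$10.43

CRR parameters: u = e^(σ√Δt) = e^(0.5·√0.5) = 1.4241, d = 1/u = 0.7022
Per-period rate: rΔt = 0.05·0.5 = 0.025, so R = e^0.025 = 1.0253
Risk-neutral probability p = (e^0.025 − 0.7022)/(1.4241 − 0.7022) = 0.3231/0.7219 = 0.4476
Terminal stock prices: S_uu = 91.27, S_ud = 45, S_dd = 22.19
Terminal payoffs (K − S): max(-41.27, 0) = 0, max(5, 0) = 5, max(27.81, 0) = 27.81
Node u (S = 64.09): V_u = e^(−0.025)·[0.4476·0.0000 + 0.5524·5.0000] = 2.6939
Node d (S = 31.6): V_d = e^(−0.025)·[0.4476·5.0000 + 0.5524·27.8119] = 17.1670
Node 0 (S = 45): V_0 = e^(−0.025)·[0.4476·2.6939 + 0.5524·17.1670] = 10.4251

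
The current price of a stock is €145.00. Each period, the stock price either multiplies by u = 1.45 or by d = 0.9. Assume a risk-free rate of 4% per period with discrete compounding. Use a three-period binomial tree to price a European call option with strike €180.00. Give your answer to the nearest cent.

Risk-neutral probability p = (1 + 0.04 − 0.9)/(1.45 − 0.9) = 0.1400/0.5500 = 0.2545
Terminal stock prices: S_uuu = 442.1, S_uud = 274.4, S_udd = 170.3, S_ddd = 105.7
Terminal payoffs (S − K): max(262.1, 0) = 262.1, max(94.38, 0) = 94.38, max(-9.697, 0) = 0, max(-74.29, 0) = 0
Node uu (S = 304.9): V_uu = 1/1.04·[0.2545·262.0506 + 0.7455·94.3763] = 131.7856
Node ud (S = 189.2): V_ud = 1/1.04·[0.2545·94.3763 + 0.7455·0.0000] = 23.0991
Node dd (S = 117.5): V_dd = 1/1.04·[0.2545·0.0000 + 0.7455·0.0000] = 0.0000
Node u (S = 210.2): V_u = 1/1.04·[0.2545·131.7856 + 0.7455·23.0991] = 48.8122
Node d (S = 130.5): V_d = 1/1.04·[0.2545·23.0991 + 0.7455·0.0000] = 5.6536
Node 0 (S = 145): V_0 = 1/1.04·[0.2545·48.8122 + 0.7455·5.6536] = 15.9995

€16.00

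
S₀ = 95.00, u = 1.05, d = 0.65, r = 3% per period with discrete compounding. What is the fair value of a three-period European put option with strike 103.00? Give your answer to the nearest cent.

4.73

Risk-neutral probability p = (1 + 0.03 − 0.65)/(1.05 − 0.65) = 0.3800/0.4000 = 0.9500
Terminal stock prices: S_uuu = 110, S_uud = 68.08, S_udd = 42.14, S_ddd = 26.09
Terminal payoffs (K − S): max(-6.974, 0) = 0, max(34.92, 0) = 34.92, max(60.86, 0) = 60.86, max(76.91, 0) = 76.91
Node uu (S = 104.7): V_uu = 1/1.03·[0.9500·0.0000 + 0.0500·34.9206] = 1.6952
Node ud (S = 64.84): V_ud = 1/1.03·[0.9500·34.9206 + 0.0500·60.8556] = 35.1625
Node dd (S = 40.14): V_dd = 1/1.03·[0.9500·60.8556 + 0.0500·76.9106] = 59.8625
Node u (S = 99.75): V_u = 1/1.03·[0.9500·1.6952 + 0.0500·35.1625] = 3.2704
Node d (S = 61.75): V_d = 1/1.03·[0.9500·35.1625 + 0.0500·59.8625] = 35.3374
Node 0 (S = 95): V_0 = 1/1.03·[0.9500·3.2704 + 0.0500·35.3374] = 4.7318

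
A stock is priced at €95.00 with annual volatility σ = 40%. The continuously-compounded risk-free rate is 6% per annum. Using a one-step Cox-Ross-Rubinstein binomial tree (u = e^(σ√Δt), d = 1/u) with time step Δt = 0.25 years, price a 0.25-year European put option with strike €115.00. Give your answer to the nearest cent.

CRR parameters: u = e^(σ√Δt) = e^(0.4·√0.25) = 1.2214, d = 1/u = 0.8187
Per-period rate: rΔt = 0.06·0.25 = 0.015, so R = e^0.015 = 1.0151
Risk-neutral probability p = (e^0.015 − 0.8187)/(1.2214 − 0.8187) = 0.1964/0.4027 = 0.4877
Terminal stock prices: S_u = 116, S_d = 77.78
Terminal payoffs (K − S): max(-1.033, 0) = 0, max(37.22, 0) = 37.22
Node 0 (S = 95): V_0 = e^(−0.015)·[0.4877·0.0000 + 0.5123·37.2206] = 18.7843

€18.78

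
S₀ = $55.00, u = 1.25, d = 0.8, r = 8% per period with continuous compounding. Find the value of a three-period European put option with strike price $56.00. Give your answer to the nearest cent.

$3.56

Risk-neutral probability p = (e^0.08 − 0.8)/(1.25 − 0.8) = 0.2833/0.4500 = 0.6295
Terminal stock prices: S_uuu = 107.4, S_uud = 68.75, S_udd = 44, S_ddd = 28.16
Terminal payoffs (K − S): max(-51.42, 0) = 0, max(-12.75, 0) = 0, max(12, 0) = 12, max(27.84, 0) = 27.84
Node uu (S = 85.94): V_uu = e^(−0.08)·[0.6295·0.0000 + 0.3705·0.0000] = 0.0000
Node ud (S = 55): V_ud = e^(−0.08)·[0.6295·0.0000 + 0.3705·12.0000] = 4.1039
Node dd (S = 35.2): V_dd = e^(−0.08)·[0.6295·12.0000 + 0.3705·27.8400] = 16.4945
Node u (S = 68.75): V_u = e^(−0.08)·[0.6295·0.0000 + 0.3705·4.1039] = 1.4035
Node d (S = 44): V_d = e^(−0.08)·[0.6295·4.1039 + 0.3705·16.4945] = 8.0258
Node 0 (S = 55): V_0 = e^(−0.08)·[0.6295·1.4035 + 0.3705·8.0258] = 3.5604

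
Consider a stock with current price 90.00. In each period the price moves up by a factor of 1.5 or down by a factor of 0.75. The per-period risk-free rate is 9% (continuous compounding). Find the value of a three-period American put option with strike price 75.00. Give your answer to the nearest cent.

5.96

Risk-neutral probability p = (e^0.09 − 0.75)/(1.5 − 0.75) = 0.3442/0.7500 = 0.4589
Terminal stock prices: S_uuu = 303.8, S_uud = 151.9, S_udd = 75.94, S_ddd = 37.97
Terminal payoffs (K − S): max(-228.8, 0) = 0, max(-76.88, 0) = 0, max(-0.9375, 0) = 0, max(37.03, 0) = 37.03
Node uu (S = 202.5): continuation = e^(−0.09)·[0.4589·0.0000 + 0.5411·0.0000] = 0.0000; exercise value = 0.0000 ≤ continuation, so V_uu = 0.0000
Node ud (S = 101.2): continuation = e^(−0.09)·[0.4589·0.0000 + 0.5411·0.0000] = 0.0000; exercise value = 0.0000 ≤ continuation, so V_ud = 0.0000
Node dd (S = 50.62): continuation = e^(−0.09)·[0.4589·0.0000 + 0.5411·37.0312] = 18.3130; exercise value = 24.3750 > continuation, so V_dd = 24.3750 (exercise)
Node u (S = 135): continuation = e^(−0.09)·[0.4589·0.0000 + 0.5411·0.0000] = 0.0000; exercise value = 0.0000 ≤ continuation, so V_u = 0.0000
Node d (S = 67.5): continuation = e^(−0.09)·[0.4589·0.0000 + 0.5411·24.3750] = 12.0541; exercise value = 7.5000 ≤ continuation, so V_d = 12.0541
Node 0 (S = 90): continuation = e^(−0.09)·[0.4589·0.0000 + 0.5411·12.0541] = 5.9611; exercise value = 0.0000 ≤ continuation, so V_0 = 5.9611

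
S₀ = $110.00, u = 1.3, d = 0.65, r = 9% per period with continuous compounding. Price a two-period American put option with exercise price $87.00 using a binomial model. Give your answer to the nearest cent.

Risk-neutral probability p = (e^0.09 − 0.65)/(1.3 − 0.65) = 0.4442/0.6500 = 0.6833
Terminal stock prices: S_uu = 185.9, S_ud = 92.95, S_dd = 46.48
Terminal payoffs (K − S): max(-98.9, 0) = 0, max(-5.95, 0) = 0, max(40.52, 0) = 40.52
Node u (S = 143): continuation = e^(−0.09)·[0.6833·0.0000 + 0.3167·0.0000] = 0.0000; exercise value = 0.0000 ≤ continuation, so V_u = 0.0000
Node d (S = 71.5): continuation = e^(−0.09)·[0.6833·0.0000 + 0.3167·40.5250] = 11.7280; exercise value = 15.5000 > continuation, so V_d = 15.5000 (exercise)
Node 0 (S = 110): continuation = e^(−0.09)·[0.6833·0.0000 + 0.3167·15.5000] = 4.4857; exercise value = 0.0000 ≤ continuation, so V_0 = 4.4857

$4.49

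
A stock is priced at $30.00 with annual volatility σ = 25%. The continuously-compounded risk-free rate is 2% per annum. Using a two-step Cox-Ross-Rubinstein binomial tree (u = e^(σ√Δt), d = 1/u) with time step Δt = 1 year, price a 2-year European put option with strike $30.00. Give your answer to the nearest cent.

$3.09

CRR parameters: u = e^(σ√Δt) = e^(0.25·√1) = 1.2840, d = 1/u = 0.7788
Per-period rate: rΔt = 0.02·1 = 0.02, so R = e^0.02 = 1.0202
Risk-neutral probability p = (e^0.02 − 0.7788)/(1.2840 − 0.7788) = 0.2414/0.5052 = 0.4778
Terminal stock prices: S_uu = 49.46, S_ud = 30, S_dd = 18.2
Terminal payoffs (K − S): max(-19.46, 0) = 0, max(0, 0) = 0, max(11.8, 0) = 11.8
Node u (S = 38.52): V_u = e^(−0.02)·[0.4778·0.0000 + 0.5222·0.0000] = 0.0000
Node d (S = 23.36): V_d = e^(−0.02)·[0.4778·0.0000 + 0.5222·11.8041] = 6.0419
Node 0 (S = 30): V_0 = e^(−0.02)·[0.4778·0.0000 + 0.5222·6.0419] = 3.0926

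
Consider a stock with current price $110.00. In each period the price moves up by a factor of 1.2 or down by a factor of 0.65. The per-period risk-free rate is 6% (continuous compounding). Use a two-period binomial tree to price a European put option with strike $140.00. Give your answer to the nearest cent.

Risk-neutral probability p = (e^0.06 − 0.65)/(1.2 − 0.65) = 0.4118/0.5500 = 0.7488
Terminal stock prices: S_uu = 158.4, S_ud = 85.8, S_dd = 46.48
Terminal payoffs (K − S): max(-18.4, 0) = 0, max(54.2, 0) = 54.2, max(93.53, 0) = 93.53
Node u (S = 132): V_u = e^(−0.06)·[0.7488·0.0000 + 0.2512·54.2000] = 12.8225
Node d (S = 71.5): V_d = e^(−0.06)·[0.7488·54.2000 + 0.2512·93.5250] = 60.3470
Node 0 (S = 110): V_0 = e^(−0.06)·[0.7488·12.8225 + 0.2512·60.3470] = 23.3190

$23.32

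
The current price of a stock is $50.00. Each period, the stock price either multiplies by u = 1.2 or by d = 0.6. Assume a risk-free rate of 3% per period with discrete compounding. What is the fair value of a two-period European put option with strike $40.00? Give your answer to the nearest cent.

Risk-neutral probability p = (1 + 0.03 − 0.6)/(1.2 − 0.6) = 0.4300/0.6000 = 0.7167
Terminal stock prices: S_uu = 72, S_ud = 36, S_dd = 18
Terminal payoffs (K − S): max(-32, 0) = 0, max(4, 0) = 4, max(22, 0) = 22
Node u (S = 60): V_u = 1/1.03·[0.7167·0.0000 + 0.2833·4.0000] = 1.1003
Node d (S = 30): V_d = 1/1.03·[0.7167·4.0000 + 0.2833·22.0000] = 8.8350
Node 0 (S = 50): V_0 = 1/1.03·[0.7167·1.1003 + 0.2833·8.8350] = 3.1959

$3.20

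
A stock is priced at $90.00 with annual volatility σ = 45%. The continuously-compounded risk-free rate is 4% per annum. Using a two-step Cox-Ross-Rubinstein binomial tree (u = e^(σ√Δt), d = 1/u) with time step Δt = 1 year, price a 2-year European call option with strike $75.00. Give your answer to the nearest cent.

$32.16

CRR parameters: u = e^(σ√Δt) = e^(0.45·√1) = 1.5683, d = 1/u = 0.6376
Per-period rate: rΔt = 0.04·1 = 0.04, so R = e^0.04 = 1.0408
Risk-neutral probability p = (e^0.04 − 0.6376)/(1.5683 − 0.6376) = 0.4032/0.9307 = 0.4332
Terminal stock prices: S_uu = 221.4, S_ud = 90, S_dd = 36.59
Terminal payoffs (S − K): max(146.4, 0) = 146.4, max(15, 0) = 15, max(-38.41, 0) = 0
Node u (S = 141.1): V_u = e^(−0.04)·[0.4332·146.3643 + 0.5668·15.0000] = 69.0889
Node d (S = 57.39): V_d = e^(−0.04)·[0.4332·15.0000 + 0.5668·0.0000] = 6.2434
Node 0 (S = 90): V_0 = e^(−0.04)·[0.4332·69.0889 + 0.5668·6.2434] = 32.1564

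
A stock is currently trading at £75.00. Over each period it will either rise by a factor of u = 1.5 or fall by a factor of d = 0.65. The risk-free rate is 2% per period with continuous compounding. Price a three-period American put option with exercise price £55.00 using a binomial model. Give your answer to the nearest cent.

£9.09

Risk-neutral probability p = (e^0.02 − 0.65)/(1.5 − 0.65) = 0.3702/0.8500 = 0.4355
Terminal stock prices: S_uuu = 253.1, S_uud = 109.7, S_udd = 47.53, S_ddd = 20.6
Terminal payoffs (K − S): max(-198.1, 0) = 0, max(-54.69, 0) = 0, max(7.469, 0) = 7.469, max(34.4, 0) = 34.4
Node uu (S = 168.8): continuation = e^(−0.02)·[0.4355·0.0000 + 0.5645·0.0000] = 0.0000; exercise value = 0.0000 ≤ continuation, so V_uu = 0.0000
Node ud (S = 73.12): continuation = e^(−0.02)·[0.4355·0.0000 + 0.5645·7.4687] = 4.1324; exercise value = 0.0000 ≤ continuation, so V_ud = 4.1324
Node dd (S = 31.69): continuation = e^(−0.02)·[0.4355·7.4687 + 0.5645·34.4031] = 22.2234; exercise value = 23.3125 > continuation, so V_dd = 23.3125 (exercise)
Node u (S = 112.5): continuation = e^(−0.02)·[0.4355·0.0000 + 0.5645·4.1324] = 2.2864; exercise value = 0.0000 ≤ continuation, so V_u = 2.2864
Node d (S = 48.75): continuation = e^(−0.02)·[0.4355·4.1324 + 0.5645·23.3125] = 14.6628; exercise value = 6.2500 ≤ continuation, so V_d = 14.6628
Node 0 (S = 75): continuation = e^(−0.02)·[0.4355·2.2864 + 0.5645·14.6628] = 9.0889; exercise value = 0.0000 ≤ continuation, so V_0 = 9.0889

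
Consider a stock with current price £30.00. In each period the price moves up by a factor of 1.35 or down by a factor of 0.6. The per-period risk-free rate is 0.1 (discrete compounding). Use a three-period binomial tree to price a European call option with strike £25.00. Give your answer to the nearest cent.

£13.47

Risk-neutral probability p = (1 + 0.1 − 0.6)/(1.35 − 0.6) = 0.5000/0.7500 = 0.6667
Terminal stock prices: S_uuu = 73.81, S_uud = 32.8, S_udd = 14.58, S_ddd = 6.48
Terminal payoffs (S − K): max(48.81, 0) = 48.81, max(7.805, 0) = 7.805, max(-10.42, 0) = 0, max(-18.52, 0) = 0
Node uu (S = 54.68): V_uu = 1/1.1·[0.6667·48.8113 + 0.3333·7.8050] = 31.9477
Node ud (S = 24.3): V_ud = 1/1.1·[0.6667·7.8050 + 0.3333·0.0000] = 4.7303
Node dd (S = 10.8): V_dd = 1/1.1·[0.6667·0.0000 + 0.3333·0.0000] = 0.0000
Node u (S = 40.5): V_u = 1/1.1·[0.6667·31.9477 + 0.3333·4.7303] = 20.7957
Node d (S = 18): V_d = 1/1.1·[0.6667·4.7303 + 0.3333·0.0000] = 2.8669
Node 0 (S = 30): V_0 = 1/1.1·[0.6667·20.7957 + 0.3333·2.8669] = 13.4722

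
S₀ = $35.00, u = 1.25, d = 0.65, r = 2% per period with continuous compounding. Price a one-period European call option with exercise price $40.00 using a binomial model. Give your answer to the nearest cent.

$2.27

Risk-neutral probability p = (e^0.02 − 0.65)/(1.25 − 0.65) = 0.3702/0.6000 = 0.6170
Terminal stock prices: S_u = 43.75, S_d = 22.75
Terminal payoffs (S − K): max(3.75, 0) = 3.75, max(-17.25, 0) = 0
Node 0 (S = 35): V_0 = e^(−0.02)·[0.6170·3.7500 + 0.3830·0.0000] = 2.2679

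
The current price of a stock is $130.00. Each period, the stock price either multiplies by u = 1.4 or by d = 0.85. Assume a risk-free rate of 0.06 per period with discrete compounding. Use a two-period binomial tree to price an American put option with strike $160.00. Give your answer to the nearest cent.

Risk-neutral probability p = (1 + 0.06 − 0.85)/(1.4 − 0.85) = 0.2100/0.5500 = 0.3818
Terminal stock prices: S_uu = 254.8, S_ud = 154.7, S_dd = 93.92
Terminal payoffs (K − S): max(-94.8, 0) = 0, max(5.3, 0) = 5.3, max(66.08, 0) = 66.08
Node u (S = 182): continuation = 1/1.06·[0.3818·0.0000 + 0.6182·5.3000] = 3.0909; exercise value = 0.0000 ≤ continuation, so V_u = 3.0909
Node d (S = 110.5): continuation = 1/1.06·[0.3818·5.3000 + 0.6182·66.0750] = 40.4434; exercise value = 49.5000 > continuation, so V_d = 49.5000 (exercise)
Node 0 (S = 130): continuation = 1/1.06·[0.3818·3.0909 + 0.6182·49.5000] = 29.9813; exercise value = 30.0000 > continuation, so V_0 = 30.0000 (exercise)

$30.00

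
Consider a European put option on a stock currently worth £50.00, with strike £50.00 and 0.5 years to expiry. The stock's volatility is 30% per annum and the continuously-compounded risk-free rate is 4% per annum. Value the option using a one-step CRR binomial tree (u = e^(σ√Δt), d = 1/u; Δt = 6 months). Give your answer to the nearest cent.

£4.74

CRR parameters: u = e^(σ√Δt) = e^(0.3·√0.5) = 1.2363, d = 1/u = 0.8089
Per-period rate: rΔt = 0.04·0.5 = 0.02, so R = e^0.02 = 1.0202
Risk-neutral probability p = (e^0.02 − 0.8089)/(1.2363 − 0.8089) = 0.2113/0.4275 = 0.4944
Terminal stock prices: S_u = 61.82, S_d = 40.44
Terminal payoffs (K − S): max(-11.82, 0) = 0, max(9.557, 0) = 9.557
Node 0 (S = 50): V_0 = e^(−0.02)·[0.4944·0.0000 + 0.5056·9.5571] = 4.7362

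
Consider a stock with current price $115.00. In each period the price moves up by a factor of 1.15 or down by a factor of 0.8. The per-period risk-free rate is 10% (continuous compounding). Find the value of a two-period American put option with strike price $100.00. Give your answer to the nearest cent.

$0.93

Risk-neutral probability p = (e^0.1 − 0.8)/(1.15 − 0.8) = 0.3052/0.3500 = 0.8719
Terminal stock prices: S_uu = 152.1, S_ud = 105.8, S_dd = 73.6
Terminal payoffs (K − S): max(-52.09, 0) = 0, max(-5.8, 0) = 0, max(26.4, 0) = 26.4
Node u (S = 132.2): continuation = e^(−0.1)·[0.8719·0.0000 + 0.1281·0.0000] = 0.0000; exercise value = 0.0000 ≤ continuation, so V_u = 0.0000
Node d (S = 92): continuation = e^(−0.1)·[0.8719·0.0000 + 0.1281·26.4000] = 3.0596; exercise value = 8.0000 > continuation, so V_d = 8.0000 (exercise)
Node 0 (S = 115): continuation = e^(−0.1)·[0.8719·0.0000 + 0.1281·8.0000] = 0.9272; exercise value = 0.0000 ≤ continuation, so V_0 = 0.9272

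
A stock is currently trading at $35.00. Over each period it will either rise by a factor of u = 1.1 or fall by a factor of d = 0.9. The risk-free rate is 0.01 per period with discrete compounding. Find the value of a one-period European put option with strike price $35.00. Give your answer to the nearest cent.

$1.56

Risk-neutral probability p = (1 + 0.01 − 0.9)/(1.1 − 0.9) = 0.1100/0.2000 = 0.5500
Terminal stock prices: S_u = 38.5, S_d = 31.5
Terminal payoffs (K − S): max(-3.5, 0) = 0, max(3.5, 0) = 3.5
Node 0 (S = 35): V_0 = 1/1.01·[0.5500·0.0000 + 0.4500·3.5000] = 1.5594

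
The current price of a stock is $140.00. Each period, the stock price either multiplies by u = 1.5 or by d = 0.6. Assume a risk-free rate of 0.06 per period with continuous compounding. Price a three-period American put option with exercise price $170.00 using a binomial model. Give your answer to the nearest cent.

$49.18

Risk-neutral probability p = (e^0.06 − 0.6)/(1.5 − 0.6) = 0.4618/0.9000 = 0.5132
Terminal stock prices: S_uuu = 472.5, S_uud = 189, S_udd = 75.6, S_ddd = 30.24
Terminal payoffs (K − S): max(-302.5, 0) = 0, max(-19, 0) = 0, max(94.4, 0) = 94.4, max(139.8, 0) = 139.8
Node uu (S = 315): continuation = e^(−0.06)·[0.5132·0.0000 + 0.4868·0.0000] = 0.0000; exercise value = 0.0000 ≤ continuation, so V_uu = 0.0000
Node ud (S = 126): continuation = e^(−0.06)·[0.5132·0.0000 + 0.4868·94.4000] = 43.2821; exercise value = 44.0000 > continuation, so V_ud = 44.0000 (exercise)
Node dd (S = 50.4): continuation = e^(−0.06)·[0.5132·94.4000 + 0.4868·139.7600] = 109.7000; exercise value = 119.6000 > continuation, so V_dd = 119.6000 (exercise)
Node u (S = 210): continuation = e^(−0.06)·[0.5132·0.0000 + 0.4868·44.0000] = 20.1738; exercise value = 0.0000 ≤ continuation, so V_u = 20.1738
Node d (S = 84): continuation = e^(−0.06)·[0.5132·44.0000 + 0.4868·119.6000] = 76.1000; exercise value = 86.0000 > continuation, so V_d = 86.0000 (exercise)
Node 0 (S = 140): continuation = e^(−0.06)·[0.5132·20.1738 + 0.4868·86.0000] = 49.1801; exercise value = 30.0000 ≤ continuation, so V_0 = 49.1801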